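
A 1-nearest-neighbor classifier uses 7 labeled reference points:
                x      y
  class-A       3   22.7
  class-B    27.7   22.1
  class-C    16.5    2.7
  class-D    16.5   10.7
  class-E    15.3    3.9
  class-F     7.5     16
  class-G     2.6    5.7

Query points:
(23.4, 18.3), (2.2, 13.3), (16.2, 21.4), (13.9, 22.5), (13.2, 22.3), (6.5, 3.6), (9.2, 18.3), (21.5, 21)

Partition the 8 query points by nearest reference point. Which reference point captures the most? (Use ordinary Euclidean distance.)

(23.4, 18.3) — d² to each: class-A:435.52, class-B:32.93, class-C:290.97, class-D:105.37, class-E:272.97, class-F:258.1, class-G:591.4 → nearest is class-B
(2.2, 13.3) — d² to each: class-A:89, class-B:727.69, class-C:316.85, class-D:211.25, class-E:259.97, class-F:35.38, class-G:57.92 → nearest is class-F
(16.2, 21.4) — d² to each: class-A:175.93, class-B:132.74, class-C:349.78, class-D:114.58, class-E:307.06, class-F:104.85, class-G:431.45 → nearest is class-F
(13.9, 22.5) — d² to each: class-A:118.85, class-B:190.6, class-C:398.8, class-D:146, class-E:347.92, class-F:83.21, class-G:409.93 → nearest is class-F
(13.2, 22.3) — d² to each: class-A:104.2, class-B:210.29, class-C:395.05, class-D:145.45, class-E:342.97, class-F:72.18, class-G:387.92 → nearest is class-F
(6.5, 3.6) — d² to each: class-A:377.06, class-B:791.69, class-C:100.81, class-D:150.41, class-E:77.53, class-F:154.76, class-G:19.62 → nearest is class-G
(9.2, 18.3) — d² to each: class-A:57.8, class-B:356.69, class-C:296.65, class-D:111.05, class-E:244.57, class-F:8.18, class-G:202.32 → nearest is class-F
(21.5, 21) — d² to each: class-A:345.14, class-B:39.65, class-C:359.89, class-D:131.09, class-E:330.85, class-F:221, class-G:591.3 → nearest is class-B
Tally — class-B:2, class-F:5, class-G:1. class-F captures the most (5).

class-F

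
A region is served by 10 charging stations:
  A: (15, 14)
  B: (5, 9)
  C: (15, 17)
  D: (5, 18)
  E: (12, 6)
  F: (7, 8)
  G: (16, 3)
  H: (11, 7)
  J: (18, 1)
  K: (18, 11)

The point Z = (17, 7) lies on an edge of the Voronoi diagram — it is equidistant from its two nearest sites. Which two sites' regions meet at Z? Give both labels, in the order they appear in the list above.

Squared distances from Z to each site:
|ZA|² = 4 + 49 = 53
|ZB|² = 144 + 4 = 148
|ZC|² = 4 + 100 = 104
|ZD|² = 144 + 121 = 265
|ZE|² = 25 + 1 = 26
|ZF|² = 100 + 1 = 101
|ZG|² = 1 + 16 = 17
|ZH|² = 36 + 0 = 36
|ZJ|² = 1 + 36 = 37
|ZK|² = 1 + 16 = 17
Z is equidistant from G and K (both at squared distance 17), and every other site is strictly farther — so Z lies on the G–K Voronoi edge.

G and K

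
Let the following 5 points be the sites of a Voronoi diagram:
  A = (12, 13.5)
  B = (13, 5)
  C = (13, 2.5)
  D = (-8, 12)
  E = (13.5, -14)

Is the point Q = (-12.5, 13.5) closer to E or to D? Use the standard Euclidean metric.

Compare squared distances:
|QE|² = (-12.5−13.5)² + (13.5−(-14))² = 676 + 756.25 = 1432.25
|QD|² = (-12.5−(-8))² + (13.5−12)² = 20.25 + 2.25 = 22.5
1432.25 > 22.5, so D is closer.

D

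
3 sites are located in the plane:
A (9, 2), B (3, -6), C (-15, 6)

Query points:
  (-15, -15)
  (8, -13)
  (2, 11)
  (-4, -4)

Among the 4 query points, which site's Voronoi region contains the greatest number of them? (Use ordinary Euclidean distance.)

(-15, -15) — d² to each: A:865, B:405, C:441 → nearest is B
(8, -13) — d² to each: A:226, B:74, C:890 → nearest is B
(2, 11) — d² to each: A:130, B:290, C:314 → nearest is A
(-4, -4) — d² to each: A:205, B:53, C:221 → nearest is B
Tally — A:1, B:3. B captures the most (3).

B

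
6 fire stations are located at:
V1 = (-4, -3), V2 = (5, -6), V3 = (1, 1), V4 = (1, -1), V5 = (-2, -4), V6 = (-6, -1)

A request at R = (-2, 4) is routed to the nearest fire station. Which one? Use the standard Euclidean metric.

Since √ is increasing, it suffices to compare squared distances:
|RV1|² = (-2−(-4))² + (4−(-3))² = 4 + 49 = 53
|RV2|² = (-2−5)² + (4−(-6))² = 49 + 100 = 149
|RV3|² = (-2−1)² + (4−1)² = 9 + 9 = 18
|RV4|² = (-2−1)² + (4−(-1))² = 9 + 25 = 34
|RV5|² = (-2−(-2))² + (4−(-4))² = 0 + 64 = 64
|RV6|² = (-2−(-6))² + (4−(-1))² = 16 + 25 = 41
Minimum is at V3.

V3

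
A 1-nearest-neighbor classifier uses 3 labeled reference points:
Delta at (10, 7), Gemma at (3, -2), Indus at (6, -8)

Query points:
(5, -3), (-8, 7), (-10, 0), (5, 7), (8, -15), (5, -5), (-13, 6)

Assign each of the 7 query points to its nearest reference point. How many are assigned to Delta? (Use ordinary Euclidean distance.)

(5, -3) — d² to each: Delta:125, Gemma:5, Indus:26 → nearest is Gemma
(-8, 7) — d² to each: Delta:324, Gemma:202, Indus:421 → nearest is Gemma
(-10, 0) — d² to each: Delta:449, Gemma:173, Indus:320 → nearest is Gemma
(5, 7) — d² to each: Delta:25, Gemma:85, Indus:226 → nearest is Delta
(8, -15) — d² to each: Delta:488, Gemma:194, Indus:53 → nearest is Indus
(5, -5) — d² to each: Delta:169, Gemma:13, Indus:10 → nearest is Indus
(-13, 6) — d² to each: Delta:530, Gemma:320, Indus:557 → nearest is Gemma
1 of the 7 points has Delta as nearest.

1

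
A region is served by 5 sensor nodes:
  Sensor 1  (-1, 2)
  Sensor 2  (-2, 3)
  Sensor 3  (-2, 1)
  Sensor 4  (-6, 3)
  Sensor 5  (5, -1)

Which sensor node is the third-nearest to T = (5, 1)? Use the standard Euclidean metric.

Since √ is increasing, it suffices to compare squared distances:
d²(T, Sensor 1) = (5−(-1))² + (1−2)² = 36 + 1 = 37
d²(T, Sensor 2) = (5−(-2))² + (1−3)² = 49 + 4 = 53
d²(T, Sensor 3) = (5−(-2))² + (1−1)² = 49 + 0 = 49
d²(T, Sensor 4) = (5−(-6))² + (1−3)² = 121 + 4 = 125
d²(T, Sensor 5) = (5−5)² + (1−(-1))² = 0 + 4 = 4
Sorted ascending: Sensor 5, Sensor 1, Sensor 3, Sensor 2, … — the third-nearest is Sensor 3.

Sensor 3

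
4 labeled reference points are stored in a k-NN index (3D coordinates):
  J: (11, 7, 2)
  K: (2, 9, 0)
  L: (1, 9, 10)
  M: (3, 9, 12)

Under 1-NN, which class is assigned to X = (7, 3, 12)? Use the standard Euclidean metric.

M

Compare squared distances (the ordering matches that of the actual distances):
|XJ|² = 16 + 16 + 100 = 132
|XK|² = 25 + 36 + 144 = 205
|XL|² = 36 + 36 + 4 = 76
|XM|² = 16 + 36 + 0 = 52
M is nearest.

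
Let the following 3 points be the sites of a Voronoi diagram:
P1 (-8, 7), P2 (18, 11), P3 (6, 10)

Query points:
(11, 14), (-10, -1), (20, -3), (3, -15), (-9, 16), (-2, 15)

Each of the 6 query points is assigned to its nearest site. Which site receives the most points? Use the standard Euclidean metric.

P1

(11, 14) — d² to each: P1:410, P2:58, P3:41 → nearest is P3
(-10, -1) — d² to each: P1:68, P2:928, P3:377 → nearest is P1
(20, -3) — d² to each: P1:884, P2:200, P3:365 → nearest is P2
(3, -15) — d² to each: P1:605, P2:901, P3:634 → nearest is P1
(-9, 16) — d² to each: P1:82, P2:754, P3:261 → nearest is P1
(-2, 15) — d² to each: P1:100, P2:416, P3:89 → nearest is P3
Tally — P1:3, P2:1, P3:2. P1 captures the most (3).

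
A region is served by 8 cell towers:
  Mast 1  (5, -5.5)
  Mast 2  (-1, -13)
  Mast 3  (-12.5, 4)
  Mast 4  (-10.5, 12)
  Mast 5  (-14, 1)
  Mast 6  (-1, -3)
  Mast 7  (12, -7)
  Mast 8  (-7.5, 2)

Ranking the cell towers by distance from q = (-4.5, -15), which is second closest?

Since √ is increasing, it suffices to compare squared distances:
d²(q, Mast 1) = 90.25 + 90.25 = 180.5
d²(q, Mast 2) = 12.25 + 4 = 16.25
d²(q, Mast 3) = 64 + 361 = 425
d²(q, Mast 4) = 36 + 729 = 765
d²(q, Mast 5) = 90.25 + 256 = 346.25
d²(q, Mast 6) = 12.25 + 144 = 156.25
d²(q, Mast 7) = 272.25 + 64 = 336.25
d²(q, Mast 8) = 9 + 289 = 298
Sorted ascending: Mast 2, Mast 6, Mast 1, … — the second-nearest is Mast 6.

Mast 6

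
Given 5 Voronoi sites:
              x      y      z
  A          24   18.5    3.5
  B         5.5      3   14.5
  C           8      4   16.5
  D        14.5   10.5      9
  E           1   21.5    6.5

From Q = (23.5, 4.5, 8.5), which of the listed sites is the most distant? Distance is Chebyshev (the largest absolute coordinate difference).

E

d(Q,A) = max(0.5, 14, 5) = 14
d(Q,B) = max(18, 1.5, 6) = 18
d(Q,C) = max(15.5, 0.5, 8) = 15.5
d(Q,D) = max(9, 6, 0.5) = 9
d(Q,E) = max(22.5, 17, 2) = 22.5
The largest is to E.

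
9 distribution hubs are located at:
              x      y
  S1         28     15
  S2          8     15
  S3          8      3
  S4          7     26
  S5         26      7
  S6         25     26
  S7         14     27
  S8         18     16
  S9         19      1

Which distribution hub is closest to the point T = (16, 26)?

S7

Compare squared distances (the ordering matches that of the actual distances):
|TS1|² = 144 + 121 = 265
|TS2|² = 64 + 121 = 185
|TS3|² = 64 + 529 = 593
|TS4|² = 81 + 0 = 81
|TS5|² = 100 + 361 = 461
|TS6|² = 81 + 0 = 81
|TS7|² = 4 + 1 = 5
|TS8|² = 4 + 100 = 104
|TS9|² = 9 + 625 = 634
The smallest is to S7, so T lies in the Voronoi region of S7.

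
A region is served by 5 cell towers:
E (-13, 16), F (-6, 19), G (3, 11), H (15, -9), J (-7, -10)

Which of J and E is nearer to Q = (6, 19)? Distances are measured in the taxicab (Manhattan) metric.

d(Q,J) = |6−(-7)| + |19−(-10)| = 13 + 29 = 42
d(Q,E) = |6−(-13)| + |19−16| = 19 + 3 = 22
42 > 22, so E is closer.

E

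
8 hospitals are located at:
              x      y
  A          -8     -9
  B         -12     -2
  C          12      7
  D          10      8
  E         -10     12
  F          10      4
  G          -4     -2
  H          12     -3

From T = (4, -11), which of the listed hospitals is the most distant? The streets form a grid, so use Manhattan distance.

E

d(T,A) = 12 + 2 = 14
d(T,B) = 16 + 9 = 25
d(T,C) = 8 + 18 = 26
d(T,D) = 6 + 19 = 25
d(T,E) = 14 + 23 = 37
d(T,F) = 6 + 15 = 21
d(T,G) = 8 + 9 = 17
d(T,H) = 8 + 8 = 16
The largest is to E.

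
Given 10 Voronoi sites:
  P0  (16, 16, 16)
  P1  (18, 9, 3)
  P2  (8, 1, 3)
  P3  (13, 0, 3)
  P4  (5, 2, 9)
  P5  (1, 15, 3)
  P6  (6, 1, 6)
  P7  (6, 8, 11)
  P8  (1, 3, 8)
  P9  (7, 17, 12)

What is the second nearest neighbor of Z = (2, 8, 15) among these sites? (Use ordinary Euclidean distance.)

P8

Compare squared distances (the ordering matches that of the actual distances):
|ZP0|² = (2−16)² + (8−16)² + (15−16)² = 196 + 64 + 1 = 261
|ZP1|² = (2−18)² + (8−9)² + (15−3)² = 256 + 1 + 144 = 401
|ZP2|² = (2−8)² + (8−1)² + (15−3)² = 36 + 49 + 144 = 229
|ZP3|² = (2−13)² + (8−0)² + (15−3)² = 121 + 64 + 144 = 329
|ZP4|² = (2−5)² + (8−2)² + (15−9)² = 9 + 36 + 36 = 81
|ZP5|² = (2−1)² + (8−15)² + (15−3)² = 1 + 49 + 144 = 194
|ZP6|² = (2−6)² + (8−1)² + (15−6)² = 16 + 49 + 81 = 146
|ZP7|² = (2−6)² + (8−8)² + (15−11)² = 16 + 0 + 16 = 32
|ZP8|² = (2−1)² + (8−3)² + (15−8)² = 1 + 25 + 49 = 75
|ZP9|² = (2−7)² + (8−17)² + (15−12)² = 25 + 81 + 9 = 115
Sorted ascending: P7, P8, P4, … — the second-nearest is P8.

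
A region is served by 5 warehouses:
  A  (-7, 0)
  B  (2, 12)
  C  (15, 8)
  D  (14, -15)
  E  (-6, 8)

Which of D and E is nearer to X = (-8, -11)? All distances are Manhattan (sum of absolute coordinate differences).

E

d(X,D) = |-8−14| + |-11−(-15)| = 22 + 4 = 26
d(X,E) = |-8−(-6)| + |-11−8| = 2 + 19 = 21
26 > 21, so E is closer.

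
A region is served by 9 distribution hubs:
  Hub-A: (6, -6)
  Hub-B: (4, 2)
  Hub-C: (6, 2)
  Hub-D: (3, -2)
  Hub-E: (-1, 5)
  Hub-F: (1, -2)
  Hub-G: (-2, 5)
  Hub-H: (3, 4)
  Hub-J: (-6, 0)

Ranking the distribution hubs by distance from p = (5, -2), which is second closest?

Squared Euclidean distances:
d²(p, Hub-A) = (5−6)² + (-2−(-6))² = 1 + 16 = 17
d²(p, Hub-B) = (5−4)² + (-2−2)² = 1 + 16 = 17
d²(p, Hub-C) = (5−6)² + (-2−2)² = 1 + 16 = 17
d²(p, Hub-D) = (5−3)² + (-2−(-2))² = 4 + 0 = 4
d²(p, Hub-E) = (5−(-1))² + (-2−5)² = 36 + 49 = 85
d²(p, Hub-F) = (5−1)² + (-2−(-2))² = 16 + 0 = 16
d²(p, Hub-G) = (5−(-2))² + (-2−5)² = 49 + 49 = 98
d²(p, Hub-H) = (5−3)² + (-2−4)² = 4 + 36 = 40
d²(p, Hub-J) = (5−(-6))² + (-2−0)² = 121 + 4 = 125
Sorted ascending: Hub-D, Hub-F, Hub-A, … — the second-nearest is Hub-F.

Hub-F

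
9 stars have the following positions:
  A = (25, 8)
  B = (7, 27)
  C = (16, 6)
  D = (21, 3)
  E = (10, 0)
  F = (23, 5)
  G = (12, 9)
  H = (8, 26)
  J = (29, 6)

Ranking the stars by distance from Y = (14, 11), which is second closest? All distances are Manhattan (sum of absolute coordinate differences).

d(Y,A) = 11 + 3 = 14
d(Y,B) = 7 + 16 = 23
d(Y,C) = 2 + 5 = 7
d(Y,D) = 7 + 8 = 15
d(Y,E) = 4 + 11 = 15
d(Y,F) = 9 + 6 = 15
d(Y,G) = 2 + 2 = 4
d(Y,H) = 6 + 15 = 21
d(Y,J) = 15 + 5 = 20
Sorted ascending: G, C, A, … — the second-nearest is C.

C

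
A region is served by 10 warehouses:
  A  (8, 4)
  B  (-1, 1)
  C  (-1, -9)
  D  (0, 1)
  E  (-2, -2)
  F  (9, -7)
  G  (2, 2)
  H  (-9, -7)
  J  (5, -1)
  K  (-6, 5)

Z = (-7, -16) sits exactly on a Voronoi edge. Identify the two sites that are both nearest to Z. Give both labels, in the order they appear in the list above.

C and H

Squared distances from Z to each site:
|ZA|² = (-7−8)² + (-16−4)² = 225 + 400 = 625
|ZB|² = (-7−(-1))² + (-16−1)² = 36 + 289 = 325
|ZC|² = (-7−(-1))² + (-16−(-9))² = 36 + 49 = 85
|ZD|² = (-7−0)² + (-16−1)² = 49 + 289 = 338
|ZE|² = (-7−(-2))² + (-16−(-2))² = 25 + 196 = 221
|ZF|² = (-7−9)² + (-16−(-7))² = 256 + 81 = 337
|ZG|² = (-7−2)² + (-16−2)² = 81 + 324 = 405
|ZH|² = (-7−(-9))² + (-16−(-7))² = 4 + 81 = 85
|ZJ|² = (-7−5)² + (-16−(-1))² = 144 + 225 = 369
|ZK|² = (-7−(-6))² + (-16−5)² = 1 + 441 = 442
Z is equidistant from C and H (both at squared distance 85), and every other site is strictly farther — so Z lies on the C–H Voronoi edge.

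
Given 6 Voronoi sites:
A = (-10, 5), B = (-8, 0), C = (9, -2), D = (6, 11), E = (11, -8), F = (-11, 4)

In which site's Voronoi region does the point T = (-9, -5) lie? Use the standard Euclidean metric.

B

Squared Euclidean distances:
|TA|² = (-9−(-10))² + (-5−5)² = 1 + 100 = 101
|TB|² = (-9−(-8))² + (-5−0)² = 1 + 25 = 26
|TC|² = (-9−9)² + (-5−(-2))² = 324 + 9 = 333
|TD|² = (-9−6)² + (-5−11)² = 225 + 256 = 481
|TE|² = (-9−11)² + (-5−(-8))² = 400 + 9 = 409
|TF|² = (-9−(-11))² + (-5−4)² = 4 + 81 = 85
The smallest is to B, so T lies in the Voronoi region of B.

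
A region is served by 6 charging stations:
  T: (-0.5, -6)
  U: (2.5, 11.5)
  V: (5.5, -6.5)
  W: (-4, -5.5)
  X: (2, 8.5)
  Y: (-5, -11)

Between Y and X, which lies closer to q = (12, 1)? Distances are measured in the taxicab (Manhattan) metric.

X

d(q,Y) = |12−(-5)| + |1−(-11)| = 17 + 12 = 29
d(q,X) = |12−2| + |1−8.5| = 10 + 7.5 = 17.5
29 > 17.5, so X is closer.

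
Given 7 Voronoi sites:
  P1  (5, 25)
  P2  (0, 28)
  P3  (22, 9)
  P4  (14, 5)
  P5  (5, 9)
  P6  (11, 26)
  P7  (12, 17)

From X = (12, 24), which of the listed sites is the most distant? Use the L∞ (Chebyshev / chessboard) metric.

P4

d(X,P1) = max(7, 1) = 7
d(X,P2) = max(12, 4) = 12
d(X,P3) = max(10, 15) = 15
d(X,P4) = max(2, 19) = 19
d(X,P5) = max(7, 15) = 15
d(X,P6) = max(1, 2) = 2
d(X,P7) = max(0, 7) = 7
The largest is to P4.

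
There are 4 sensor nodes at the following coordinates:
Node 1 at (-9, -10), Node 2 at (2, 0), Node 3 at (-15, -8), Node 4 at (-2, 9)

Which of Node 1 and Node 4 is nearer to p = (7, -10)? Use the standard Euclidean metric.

Node 1

Compare squared distances:
d²(p, Node 1) = (7−(-9))² + (-10−(-10))² = 256 + 0 = 256
d²(p, Node 4) = (7−(-2))² + (-10−9)² = 81 + 361 = 442
256 < 442, so Node 1 is closer.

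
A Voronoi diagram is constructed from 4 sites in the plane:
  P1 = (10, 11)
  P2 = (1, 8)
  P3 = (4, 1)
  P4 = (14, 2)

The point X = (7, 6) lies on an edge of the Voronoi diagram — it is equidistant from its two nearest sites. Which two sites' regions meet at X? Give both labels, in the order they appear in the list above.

Squared distances from X to each site:
|XP1|² = (7−10)² + (6−11)² = 9 + 25 = 34
|XP2|² = (7−1)² + (6−8)² = 36 + 4 = 40
|XP3|² = (7−4)² + (6−1)² = 9 + 25 = 34
|XP4|² = (7−14)² + (6−2)² = 49 + 16 = 65
X is equidistant from P1 and P3 (both at squared distance 34), and every other site is strictly farther — so X lies on the P1–P3 Voronoi edge.

P1 and P3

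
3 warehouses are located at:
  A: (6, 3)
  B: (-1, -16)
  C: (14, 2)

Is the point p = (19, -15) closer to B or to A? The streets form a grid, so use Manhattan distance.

B

d(p,B) = |19−(-1)| + |-15−(-16)| = 20 + 1 = 21
d(p,A) = |19−6| + |-15−3| = 13 + 18 = 31
21 < 31, so B is closer.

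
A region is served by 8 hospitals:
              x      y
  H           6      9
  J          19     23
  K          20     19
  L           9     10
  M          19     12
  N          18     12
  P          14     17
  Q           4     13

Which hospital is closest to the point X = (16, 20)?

Since √ is increasing, it suffices to compare squared distances:
|XH|² = 100 + 121 = 221
|XJ|² = 9 + 9 = 18
|XK|² = 16 + 1 = 17
|XL|² = 49 + 100 = 149
|XM|² = 9 + 64 = 73
|XN|² = 4 + 64 = 68
|XP|² = 4 + 9 = 13
|XQ|² = 144 + 49 = 193
P is nearest.

P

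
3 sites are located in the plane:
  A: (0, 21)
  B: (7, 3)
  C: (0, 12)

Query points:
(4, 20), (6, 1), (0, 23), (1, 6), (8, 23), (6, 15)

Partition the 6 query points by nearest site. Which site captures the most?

(4, 20) — d² to each: A:17, B:298, C:80 → nearest is A
(6, 1) — d² to each: A:436, B:5, C:157 → nearest is B
(0, 23) — d² to each: A:4, B:449, C:121 → nearest is A
(1, 6) — d² to each: A:226, B:45, C:37 → nearest is C
(8, 23) — d² to each: A:68, B:401, C:185 → nearest is A
(6, 15) — d² to each: A:72, B:145, C:45 → nearest is C
Tally — A:3, B:1, C:2. A captures the most (3).

A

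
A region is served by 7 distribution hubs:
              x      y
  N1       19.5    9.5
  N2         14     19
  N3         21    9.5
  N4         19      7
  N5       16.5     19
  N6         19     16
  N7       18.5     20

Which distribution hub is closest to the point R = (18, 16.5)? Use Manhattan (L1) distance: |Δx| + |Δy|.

N6

d(R,N1) = |18−19.5| + |16.5−9.5| = 1.5 + 7 = 8.5
d(R,N2) = |18−14| + |16.5−19| = 4 + 2.5 = 6.5
d(R,N3) = |18−21| + |16.5−9.5| = 3 + 7 = 10
d(R,N4) = |18−19| + |16.5−7| = 1 + 9.5 = 10.5
d(R,N5) = |18−16.5| + |16.5−19| = 1.5 + 2.5 = 4
d(R,N6) = |18−19| + |16.5−16| = 1 + 0.5 = 1.5
d(R,N7) = |18−18.5| + |16.5−20| = 0.5 + 3.5 = 4
Minimum is at N6.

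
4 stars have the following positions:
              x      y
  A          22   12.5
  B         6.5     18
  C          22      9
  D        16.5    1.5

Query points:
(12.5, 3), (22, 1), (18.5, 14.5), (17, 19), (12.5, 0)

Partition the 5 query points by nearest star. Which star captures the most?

(12.5, 3) — d² to each: A:180.5, B:261, C:126.25, D:18.25 → nearest is D
(22, 1) — d² to each: A:132.25, B:529.25, C:64, D:30.5 → nearest is D
(18.5, 14.5) — d² to each: A:16.25, B:156.25, C:42.5, D:173 → nearest is A
(17, 19) — d² to each: A:67.25, B:111.25, C:125, D:306.5 → nearest is A
(12.5, 0) — d² to each: A:246.5, B:360, C:171.25, D:18.25 → nearest is D
Tally — A:2, D:3. D captures the most (3).

D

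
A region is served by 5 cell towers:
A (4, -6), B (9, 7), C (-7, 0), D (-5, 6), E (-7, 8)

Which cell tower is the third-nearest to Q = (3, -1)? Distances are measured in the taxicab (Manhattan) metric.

B

d(Q,A) = |3−4| + |-1−(-6)| = 1 + 5 = 6
d(Q,B) = |3−9| + |-1−7| = 6 + 8 = 14
d(Q,C) = |3−(-7)| + |-1−0| = 10 + 1 = 11
d(Q,D) = |3−(-5)| + |-1−6| = 8 + 7 = 15
d(Q,E) = |3−(-7)| + |-1−8| = 10 + 9 = 19
Sorted ascending: A, C, B, D, … — the third-nearest is B.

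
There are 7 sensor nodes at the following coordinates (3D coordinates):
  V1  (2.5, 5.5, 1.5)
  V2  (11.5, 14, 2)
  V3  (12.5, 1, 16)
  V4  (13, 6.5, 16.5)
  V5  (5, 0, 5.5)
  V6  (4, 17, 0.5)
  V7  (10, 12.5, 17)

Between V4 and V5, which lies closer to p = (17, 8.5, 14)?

V4

Compare squared distances:
|pV4|² = (17−13)² + (8.5−6.5)² + (14−16.5)² = 16 + 4 + 6.25 = 26.25
|pV5|² = (17−5)² + (8.5−0)² + (14−5.5)² = 144 + 72.25 + 72.25 = 288.5
26.25 < 288.5, so V4 is closer.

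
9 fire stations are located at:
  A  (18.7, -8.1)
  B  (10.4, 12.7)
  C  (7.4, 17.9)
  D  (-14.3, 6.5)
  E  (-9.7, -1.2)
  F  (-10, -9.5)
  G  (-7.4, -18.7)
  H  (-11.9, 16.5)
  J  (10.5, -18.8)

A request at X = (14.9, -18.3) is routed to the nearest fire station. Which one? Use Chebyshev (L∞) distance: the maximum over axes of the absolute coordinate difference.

d(X,A) = max(3.8, 10.2) = 10.2
d(X,B) = max(4.5, 31) = 31
d(X,C) = max(7.5, 36.2) = 36.2
d(X,D) = max(29.2, 24.8) = 29.2
d(X,E) = max(24.6, 17.1) = 24.6
d(X,F) = max(24.9, 8.8) = 24.9
d(X,G) = max(22.3, 0.4) = 22.3
d(X,H) = max(26.8, 34.8) = 34.8
d(X,J) = max(4.4, 0.5) = 4.4
J is nearest.

J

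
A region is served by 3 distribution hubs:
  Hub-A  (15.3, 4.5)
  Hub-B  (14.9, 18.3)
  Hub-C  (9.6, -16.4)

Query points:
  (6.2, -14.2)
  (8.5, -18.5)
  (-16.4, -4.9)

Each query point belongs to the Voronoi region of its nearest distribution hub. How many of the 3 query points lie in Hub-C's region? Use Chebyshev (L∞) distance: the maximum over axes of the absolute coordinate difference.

(6.2, -14.2) — d to each: Hub-A:18.7, Hub-B:32.5, Hub-C:3.4 → nearest is Hub-C
(8.5, -18.5) — d to each: Hub-A:23, Hub-B:36.8, Hub-C:2.1 → nearest is Hub-C
(-16.4, -4.9) — d to each: Hub-A:31.7, Hub-B:31.3, Hub-C:26 → nearest is Hub-C
3 of the 3 points have Hub-C as nearest.

3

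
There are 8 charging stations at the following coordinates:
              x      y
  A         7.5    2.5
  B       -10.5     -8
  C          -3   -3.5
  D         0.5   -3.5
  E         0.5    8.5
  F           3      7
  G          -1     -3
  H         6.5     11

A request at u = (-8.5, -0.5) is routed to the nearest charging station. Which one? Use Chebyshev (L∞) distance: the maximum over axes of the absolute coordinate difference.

C

d(u,A) = max(16, 3) = 16
d(u,B) = max(2, 7.5) = 7.5
d(u,C) = max(5.5, 3) = 5.5
d(u,D) = max(9, 3) = 9
d(u,E) = max(9, 9) = 9
d(u,F) = max(11.5, 7.5) = 11.5
d(u,G) = max(7.5, 2.5) = 7.5
d(u,H) = max(15, 11.5) = 15
The smallest is to C, so u lies in the Voronoi region of C.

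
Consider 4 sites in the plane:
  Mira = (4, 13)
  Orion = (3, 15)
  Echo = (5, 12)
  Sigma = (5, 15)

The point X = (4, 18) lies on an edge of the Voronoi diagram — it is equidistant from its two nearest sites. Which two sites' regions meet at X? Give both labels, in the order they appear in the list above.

Squared distances from X to each site:
d²(X, Mira) = (4−4)² + (18−13)² = 0 + 25 = 25
d²(X, Orion) = (4−3)² + (18−15)² = 1 + 9 = 10
d²(X, Echo) = (4−5)² + (18−12)² = 1 + 36 = 37
d²(X, Sigma) = (4−5)² + (18−15)² = 1 + 9 = 10
X is equidistant from Orion and Sigma (both at squared distance 10), and every other site is strictly farther — so X lies on the Orion–Sigma Voronoi edge.

Orion and Sigma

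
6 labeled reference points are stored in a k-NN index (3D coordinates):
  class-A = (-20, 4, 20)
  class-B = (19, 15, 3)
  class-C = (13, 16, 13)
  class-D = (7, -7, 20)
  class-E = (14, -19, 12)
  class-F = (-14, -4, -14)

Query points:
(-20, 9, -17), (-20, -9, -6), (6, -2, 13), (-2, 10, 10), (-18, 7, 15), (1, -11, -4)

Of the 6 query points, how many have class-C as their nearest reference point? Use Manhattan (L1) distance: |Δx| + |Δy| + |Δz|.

(-20, 9, -17) — d to each: class-A:42, class-B:65, class-C:70, class-D:80, class-E:91, class-F:22 → nearest is class-F
(-20, -9, -6) — d to each: class-A:39, class-B:72, class-C:77, class-D:55, class-E:62, class-F:19 → nearest is class-F
(6, -2, 13) — d to each: class-A:39, class-B:40, class-C:25, class-D:13, class-E:26, class-F:49 → nearest is class-D
(-2, 10, 10) — d to each: class-A:34, class-B:33, class-C:24, class-D:36, class-E:47, class-F:50 → nearest is class-C
(-18, 7, 15) — d to each: class-A:10, class-B:57, class-C:42, class-D:44, class-E:61, class-F:44 → nearest is class-A
(1, -11, -4) — d to each: class-A:60, class-B:51, class-C:56, class-D:34, class-E:37, class-F:32 → nearest is class-F
1 of the 6 points has class-C as nearest.

1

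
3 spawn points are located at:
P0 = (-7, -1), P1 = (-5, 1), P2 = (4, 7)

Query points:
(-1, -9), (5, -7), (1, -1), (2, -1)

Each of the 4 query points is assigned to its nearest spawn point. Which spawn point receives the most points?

(-1, -9) — d² to each: P0:100, P1:116, P2:281 → nearest is P0
(5, -7) — d² to each: P0:180, P1:164, P2:197 → nearest is P1
(1, -1) — d² to each: P0:64, P1:40, P2:73 → nearest is P1
(2, -1) — d² to each: P0:81, P1:53, P2:68 → nearest is P1
Tally — P0:1, P1:3. P1 captures the most (3).

P1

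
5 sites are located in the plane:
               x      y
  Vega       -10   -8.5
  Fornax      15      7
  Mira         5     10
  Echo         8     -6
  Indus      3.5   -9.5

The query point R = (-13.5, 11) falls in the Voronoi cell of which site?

Mira

Compare squared distances (the ordering matches that of the actual distances):
d²(R, Vega) = (-13.5−(-10))² + (11−(-8.5))² = 12.25 + 380.25 = 392.5
d²(R, Fornax) = (-13.5−15)² + (11−7)² = 812.25 + 16 = 828.25
d²(R, Mira) = (-13.5−5)² + (11−10)² = 342.25 + 1 = 343.25
d²(R, Echo) = (-13.5−8)² + (11−(-6))² = 462.25 + 289 = 751.25
d²(R, Indus) = (-13.5−3.5)² + (11−(-9.5))² = 289 + 420.25 = 709.25
Minimum is at Mira.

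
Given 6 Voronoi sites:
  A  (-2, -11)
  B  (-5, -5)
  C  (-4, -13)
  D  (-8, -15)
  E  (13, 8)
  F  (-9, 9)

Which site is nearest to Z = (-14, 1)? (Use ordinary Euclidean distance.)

F

Since √ is increasing, it suffices to compare squared distances:
|ZA|² = (-14−(-2))² + (1−(-11))² = 144 + 144 = 288
|ZB|² = (-14−(-5))² + (1−(-5))² = 81 + 36 = 117
|ZC|² = (-14−(-4))² + (1−(-13))² = 100 + 196 = 296
|ZD|² = (-14−(-8))² + (1−(-15))² = 36 + 256 = 292
|ZE|² = (-14−13)² + (1−8)² = 729 + 49 = 778
|ZF|² = (-14−(-9))² + (1−9)² = 25 + 64 = 89
Minimum is at F.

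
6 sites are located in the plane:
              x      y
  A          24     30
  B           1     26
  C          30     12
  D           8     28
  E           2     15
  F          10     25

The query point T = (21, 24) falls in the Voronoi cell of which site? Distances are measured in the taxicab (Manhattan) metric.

A

d(T,A) = 3 + 6 = 9
d(T,B) = 20 + 2 = 22
d(T,C) = 9 + 12 = 21
d(T,D) = 13 + 4 = 17
d(T,E) = 19 + 9 = 28
d(T,F) = 11 + 1 = 12
A is nearest.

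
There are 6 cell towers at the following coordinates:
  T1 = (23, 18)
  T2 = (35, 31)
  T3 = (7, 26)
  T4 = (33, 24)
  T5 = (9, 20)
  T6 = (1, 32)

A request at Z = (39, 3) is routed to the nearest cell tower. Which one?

T4

Since √ is increasing, it suffices to compare squared distances:
|ZT1|² = (39−23)² + (3−18)² = 256 + 225 = 481
|ZT2|² = (39−35)² + (3−31)² = 16 + 784 = 800
|ZT3|² = (39−7)² + (3−26)² = 1024 + 529 = 1553
|ZT4|² = (39−33)² + (3−24)² = 36 + 441 = 477
|ZT5|² = (39−9)² + (3−20)² = 900 + 289 = 1189
|ZT6|² = (39−1)² + (3−32)² = 1444 + 841 = 2285
T4 is nearest.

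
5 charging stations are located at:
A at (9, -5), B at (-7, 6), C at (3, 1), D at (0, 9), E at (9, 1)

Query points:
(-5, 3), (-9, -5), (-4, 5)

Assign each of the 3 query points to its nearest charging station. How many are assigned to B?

(-5, 3) — d² to each: A:260, B:13, C:68, D:61, E:200 → nearest is B
(-9, -5) — d² to each: A:324, B:125, C:180, D:277, E:360 → nearest is B
(-4, 5) — d² to each: A:269, B:10, C:65, D:32, E:185 → nearest is B
3 of the 3 points have B as nearest.

3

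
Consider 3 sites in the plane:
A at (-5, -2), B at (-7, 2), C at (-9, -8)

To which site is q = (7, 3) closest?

A

Compare squared distances (the ordering matches that of the actual distances):
|qA|² = 144 + 25 = 169
|qB|² = 196 + 1 = 197
|qC|² = 256 + 121 = 377
Minimum is at A.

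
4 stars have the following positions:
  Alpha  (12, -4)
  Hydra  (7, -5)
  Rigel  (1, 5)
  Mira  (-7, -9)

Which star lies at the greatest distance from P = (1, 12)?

Squared Euclidean distances:
d²(P, Alpha) = (1−12)² + (12−(-4))² = 121 + 256 = 377
d²(P, Hydra) = (1−7)² + (12−(-5))² = 36 + 289 = 325
d²(P, Rigel) = (1−1)² + (12−5)² = 0 + 49 = 49
d²(P, Mira) = (1−(-7))² + (12−(-9))² = 64 + 441 = 505
The largest is to Mira.

Mira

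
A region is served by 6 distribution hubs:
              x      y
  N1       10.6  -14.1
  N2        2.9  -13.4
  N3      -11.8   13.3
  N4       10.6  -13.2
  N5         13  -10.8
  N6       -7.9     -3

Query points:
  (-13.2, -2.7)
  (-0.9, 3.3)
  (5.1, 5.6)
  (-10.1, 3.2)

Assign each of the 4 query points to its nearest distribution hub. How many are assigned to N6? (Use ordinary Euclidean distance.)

4

(-13.2, -2.7) — d² to each: N1:696.4, N2:373.7, N3:257.96, N4:676.69, N5:752.05, N6:28.18 → nearest is N6
(-0.9, 3.3) — d² to each: N1:435.01, N2:293.33, N3:218.81, N4:404.5, N5:392.02, N6:88.69 → nearest is N6
(5.1, 5.6) — d² to each: N1:418.34, N2:365.84, N3:344.9, N4:383.69, N5:331.37, N6:242.96 → nearest is N6
(-10.1, 3.2) — d² to each: N1:727.78, N2:444.56, N3:104.9, N4:697.45, N5:729.61, N6:43.28 → nearest is N6
4 of the 4 points have N6 as nearest.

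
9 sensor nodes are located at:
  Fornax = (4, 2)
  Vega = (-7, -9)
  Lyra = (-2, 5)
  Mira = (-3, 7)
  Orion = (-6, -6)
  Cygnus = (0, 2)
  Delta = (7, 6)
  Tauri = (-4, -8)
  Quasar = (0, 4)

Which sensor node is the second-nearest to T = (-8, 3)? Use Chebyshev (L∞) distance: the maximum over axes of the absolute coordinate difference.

Lyra

d(T, Fornax) = max(12, 1) = 12
d(T, Vega) = max(1, 12) = 12
d(T, Lyra) = max(6, 2) = 6
d(T, Mira) = max(5, 4) = 5
d(T, Orion) = max(2, 9) = 9
d(T, Cygnus) = max(8, 1) = 8
d(T, Delta) = max(15, 3) = 15
d(T, Tauri) = max(4, 11) = 11
d(T, Quasar) = max(8, 1) = 8
Sorted ascending: Mira, Lyra, Cygnus, … — the second-nearest is Lyra.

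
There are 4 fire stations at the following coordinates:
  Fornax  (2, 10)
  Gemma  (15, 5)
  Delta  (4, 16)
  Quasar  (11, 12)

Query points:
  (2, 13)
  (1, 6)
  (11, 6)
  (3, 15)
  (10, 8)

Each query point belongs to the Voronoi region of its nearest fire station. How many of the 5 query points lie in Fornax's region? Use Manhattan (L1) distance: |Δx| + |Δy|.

(2, 13) — d to each: Fornax:3, Gemma:21, Delta:5, Quasar:10 → nearest is Fornax
(1, 6) — d to each: Fornax:5, Gemma:15, Delta:13, Quasar:16 → nearest is Fornax
(11, 6) — d to each: Fornax:13, Gemma:5, Delta:17, Quasar:6 → nearest is Gemma
(3, 15) — d to each: Fornax:6, Gemma:22, Delta:2, Quasar:11 → nearest is Delta
(10, 8) — d to each: Fornax:10, Gemma:8, Delta:14, Quasar:5 → nearest is Quasar
2 of the 5 points have Fornax as nearest.

2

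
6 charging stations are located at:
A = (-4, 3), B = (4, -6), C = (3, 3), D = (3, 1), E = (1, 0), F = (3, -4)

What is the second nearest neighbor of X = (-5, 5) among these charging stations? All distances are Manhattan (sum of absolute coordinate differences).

C

d(X,A) = |-5−(-4)| + |5−3| = 1 + 2 = 3
d(X,B) = |-5−4| + |5−(-6)| = 9 + 11 = 20
d(X,C) = |-5−3| + |5−3| = 8 + 2 = 10
d(X,D) = |-5−3| + |5−1| = 8 + 4 = 12
d(X,E) = |-5−1| + |5−0| = 6 + 5 = 11
d(X,F) = |-5−3| + |5−(-4)| = 8 + 9 = 17
Sorted ascending: A, C, E, … — the second-nearest is C.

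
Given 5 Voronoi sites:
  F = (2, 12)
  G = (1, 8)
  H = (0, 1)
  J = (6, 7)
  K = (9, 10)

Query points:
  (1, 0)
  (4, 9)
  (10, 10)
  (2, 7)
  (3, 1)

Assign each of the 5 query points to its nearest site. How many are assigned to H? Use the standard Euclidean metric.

(1, 0) — d² to each: F:145, G:64, H:2, J:74, K:164 → nearest is H
(4, 9) — d² to each: F:13, G:10, H:80, J:8, K:26 → nearest is J
(10, 10) — d² to each: F:68, G:85, H:181, J:25, K:1 → nearest is K
(2, 7) — d² to each: F:25, G:2, H:40, J:16, K:58 → nearest is G
(3, 1) — d² to each: F:122, G:53, H:9, J:45, K:117 → nearest is H
2 of the 5 points have H as nearest.

2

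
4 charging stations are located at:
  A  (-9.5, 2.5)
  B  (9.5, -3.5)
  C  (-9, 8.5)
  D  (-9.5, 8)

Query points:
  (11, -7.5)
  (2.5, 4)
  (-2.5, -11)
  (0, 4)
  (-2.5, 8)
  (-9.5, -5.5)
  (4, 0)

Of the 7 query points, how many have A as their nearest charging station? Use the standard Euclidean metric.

2

(11, -7.5) — d² to each: A:520.25, B:18.25, C:656, D:660.5 → nearest is B
(2.5, 4) — d² to each: A:146.25, B:105.25, C:152.5, D:160 → nearest is B
(-2.5, -11) — d² to each: A:231.25, B:200.25, C:422.5, D:410 → nearest is B
(0, 4) — d² to each: A:92.5, B:146.5, C:101.25, D:106.25 → nearest is A
(-2.5, 8) — d² to each: A:79.25, B:276.25, C:42.5, D:49 → nearest is C
(-9.5, -5.5) — d² to each: A:64, B:365, C:196.25, D:182.25 → nearest is A
(4, 0) — d² to each: A:188.5, B:42.5, C:241.25, D:246.25 → nearest is B
2 of the 7 points have A as nearest.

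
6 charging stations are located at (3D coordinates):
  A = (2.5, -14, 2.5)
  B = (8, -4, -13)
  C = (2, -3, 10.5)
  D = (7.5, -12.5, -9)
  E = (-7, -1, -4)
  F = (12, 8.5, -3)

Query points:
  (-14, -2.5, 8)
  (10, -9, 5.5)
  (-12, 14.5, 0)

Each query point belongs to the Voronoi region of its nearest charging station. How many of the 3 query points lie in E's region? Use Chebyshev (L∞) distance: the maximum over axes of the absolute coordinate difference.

2

(-14, -2.5, 8) — d to each: A:16.5, B:22, C:16, D:21.5, E:12, F:26 → nearest is E
(10, -9, 5.5) — d to each: A:7.5, B:18.5, C:8, D:14.5, E:17, F:17.5 → nearest is A
(-12, 14.5, 0) — d to each: A:28.5, B:20, C:17.5, D:27, E:15.5, F:24 → nearest is E
2 of the 3 points have E as nearest.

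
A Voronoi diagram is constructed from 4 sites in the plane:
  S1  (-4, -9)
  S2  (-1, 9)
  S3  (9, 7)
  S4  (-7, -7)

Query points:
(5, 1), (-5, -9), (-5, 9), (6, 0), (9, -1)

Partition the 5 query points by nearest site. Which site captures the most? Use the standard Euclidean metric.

(5, 1) — d² to each: S1:181, S2:100, S3:52, S4:208 → nearest is S3
(-5, -9) — d² to each: S1:1, S2:340, S3:452, S4:8 → nearest is S1
(-5, 9) — d² to each: S1:325, S2:16, S3:200, S4:260 → nearest is S2
(6, 0) — d² to each: S1:181, S2:130, S3:58, S4:218 → nearest is S3
(9, -1) — d² to each: S1:233, S2:200, S3:64, S4:292 → nearest is S3
Tally — S1:1, S2:1, S3:3. S3 captures the most (3).

S3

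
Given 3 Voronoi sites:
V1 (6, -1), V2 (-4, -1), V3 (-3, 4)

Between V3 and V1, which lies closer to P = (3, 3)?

V1

Compare squared distances:
|PV3|² = (3−(-3))² + (3−4)² = 36 + 1 = 37
|PV1|² = (3−6)² + (3−(-1))² = 9 + 16 = 25
37 > 25, so V1 is closer.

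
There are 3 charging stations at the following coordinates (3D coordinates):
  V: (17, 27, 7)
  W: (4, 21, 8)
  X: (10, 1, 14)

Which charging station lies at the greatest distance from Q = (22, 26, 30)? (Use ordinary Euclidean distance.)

X

Compare squared distances (the ordering matches that of the actual distances):
|QV|² = (22−17)² + (26−27)² + (30−7)² = 25 + 1 + 529 = 555
|QW|² = (22−4)² + (26−21)² + (30−8)² = 324 + 25 + 484 = 833
|QX|² = (22−10)² + (26−1)² + (30−14)² = 144 + 625 + 256 = 1025
The largest is to X.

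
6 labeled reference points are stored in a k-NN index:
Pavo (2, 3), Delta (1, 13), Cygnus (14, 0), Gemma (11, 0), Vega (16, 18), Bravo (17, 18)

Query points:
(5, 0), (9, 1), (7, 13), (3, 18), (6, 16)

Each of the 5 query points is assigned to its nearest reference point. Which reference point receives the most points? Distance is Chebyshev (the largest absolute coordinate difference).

(5, 0) — d to each: Pavo:3, Delta:13, Cygnus:9, Gemma:6, Vega:18, Bravo:18 → nearest is Pavo
(9, 1) — d to each: Pavo:7, Delta:12, Cygnus:5, Gemma:2, Vega:17, Bravo:17 → nearest is Gemma
(7, 13) — d to each: Pavo:10, Delta:6, Cygnus:13, Gemma:13, Vega:9, Bravo:10 → nearest is Delta
(3, 18) — d to each: Pavo:15, Delta:5, Cygnus:18, Gemma:18, Vega:13, Bravo:14 → nearest is Delta
(6, 16) — d to each: Pavo:13, Delta:5, Cygnus:16, Gemma:16, Vega:10, Bravo:11 → nearest is Delta
Tally — Pavo:1, Delta:3, Gemma:1. Delta captures the most (3).

Delta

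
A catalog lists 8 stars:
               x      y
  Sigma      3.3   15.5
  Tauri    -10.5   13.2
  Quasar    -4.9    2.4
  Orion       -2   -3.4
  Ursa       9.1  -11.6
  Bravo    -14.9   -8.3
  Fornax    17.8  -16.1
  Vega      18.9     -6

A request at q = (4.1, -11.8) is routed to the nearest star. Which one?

Ursa

Squared Euclidean distances:
d²(q, Sigma) = (4.1−3.3)² + (-11.8−15.5)² = 0.64 + 745.29 = 745.93
d²(q, Tauri) = (4.1−(-10.5))² + (-11.8−13.2)² = 213.16 + 625 = 838.16
d²(q, Quasar) = (4.1−(-4.9))² + (-11.8−2.4)² = 81 + 201.64 = 282.64
d²(q, Orion) = (4.1−(-2))² + (-11.8−(-3.4))² = 37.21 + 70.56 = 107.77
d²(q, Ursa) = (4.1−9.1)² + (-11.8−(-11.6))² = 25 + 0.04 = 25.04
d²(q, Bravo) = (4.1−(-14.9))² + (-11.8−(-8.3))² = 361 + 12.25 = 373.25
d²(q, Fornax) = (4.1−17.8)² + (-11.8−(-16.1))² = 187.69 + 18.49 = 206.18
d²(q, Vega) = (4.1−18.9)² + (-11.8−(-6))² = 219.04 + 33.64 = 252.68
Minimum is at Ursa.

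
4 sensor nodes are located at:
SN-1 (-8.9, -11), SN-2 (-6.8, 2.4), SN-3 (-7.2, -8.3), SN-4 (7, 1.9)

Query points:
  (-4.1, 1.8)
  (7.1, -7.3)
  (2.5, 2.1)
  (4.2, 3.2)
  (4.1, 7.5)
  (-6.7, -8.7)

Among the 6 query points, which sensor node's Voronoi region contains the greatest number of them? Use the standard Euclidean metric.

SN-4

(-4.1, 1.8) — d² to each: SN-1:186.88, SN-2:7.65, SN-3:111.62, SN-4:123.22 → nearest is SN-2
(7.1, -7.3) — d² to each: SN-1:269.69, SN-2:287.3, SN-3:205.49, SN-4:84.65 → nearest is SN-4
(2.5, 2.1) — d² to each: SN-1:301.57, SN-2:86.58, SN-3:202.25, SN-4:20.29 → nearest is SN-4
(4.2, 3.2) — d² to each: SN-1:373.25, SN-2:121.64, SN-3:262.21, SN-4:9.53 → nearest is SN-4
(4.1, 7.5) — d² to each: SN-1:511.25, SN-2:144.82, SN-3:377.33, SN-4:39.77 → nearest is SN-4
(-6.7, -8.7) — d² to each: SN-1:10.13, SN-2:123.22, SN-3:0.41, SN-4:300.05 → nearest is SN-3
Tally — SN-2:1, SN-3:1, SN-4:4. SN-4 captures the most (4).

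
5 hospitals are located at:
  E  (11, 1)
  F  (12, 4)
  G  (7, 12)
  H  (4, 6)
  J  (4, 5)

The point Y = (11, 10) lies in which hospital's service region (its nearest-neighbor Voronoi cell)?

G

Squared Euclidean distances:
|YE|² = (11−11)² + (10−1)² = 0 + 81 = 81
|YF|² = (11−12)² + (10−4)² = 1 + 36 = 37
|YG|² = (11−7)² + (10−12)² = 16 + 4 = 20
|YH|² = (11−4)² + (10−6)² = 49 + 16 = 65
|YJ|² = (11−4)² + (10−5)² = 49 + 25 = 74
G is nearest.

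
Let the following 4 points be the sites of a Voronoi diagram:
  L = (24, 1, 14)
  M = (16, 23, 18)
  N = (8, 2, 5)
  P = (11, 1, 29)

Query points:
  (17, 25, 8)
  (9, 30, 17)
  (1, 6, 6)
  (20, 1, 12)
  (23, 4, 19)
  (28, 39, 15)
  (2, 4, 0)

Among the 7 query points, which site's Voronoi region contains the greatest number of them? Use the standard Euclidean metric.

M

(17, 25, 8) — d² to each: L:661, M:105, N:619, P:1053 → nearest is M
(9, 30, 17) — d² to each: L:1075, M:99, N:929, P:989 → nearest is M
(1, 6, 6) — d² to each: L:618, M:658, N:66, P:654 → nearest is N
(20, 1, 12) — d² to each: L:20, M:536, N:194, P:370 → nearest is L
(23, 4, 19) — d² to each: L:35, M:411, N:425, P:253 → nearest is L
(28, 39, 15) — d² to each: L:1461, M:409, N:1869, P:1929 → nearest is M
(2, 4, 0) — d² to each: L:689, M:881, N:65, P:931 → nearest is N
Tally — L:2, M:3, N:2. M captures the most (3).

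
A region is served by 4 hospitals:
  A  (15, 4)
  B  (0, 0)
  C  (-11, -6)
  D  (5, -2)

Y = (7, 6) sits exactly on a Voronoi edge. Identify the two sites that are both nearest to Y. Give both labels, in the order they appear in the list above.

Squared distances from Y to each site:
|YA|² = (7−15)² + (6−4)² = 64 + 4 = 68
|YB|² = (7−0)² + (6−0)² = 49 + 36 = 85
|YC|² = (7−(-11))² + (6−(-6))² = 324 + 144 = 468
|YD|² = (7−5)² + (6−(-2))² = 4 + 64 = 68
Y is equidistant from A and D (both at squared distance 68), and every other site is strictly farther — so Y lies on the A–D Voronoi edge.

A and D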